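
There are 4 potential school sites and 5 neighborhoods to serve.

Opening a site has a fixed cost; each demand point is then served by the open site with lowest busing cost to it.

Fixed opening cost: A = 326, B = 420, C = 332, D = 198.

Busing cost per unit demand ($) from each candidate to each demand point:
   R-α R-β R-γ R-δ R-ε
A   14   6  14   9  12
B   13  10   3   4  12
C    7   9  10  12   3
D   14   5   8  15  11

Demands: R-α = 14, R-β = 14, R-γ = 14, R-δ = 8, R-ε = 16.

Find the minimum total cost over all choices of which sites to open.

Open {C}: assign each demand point to its cheapest open site.
  R-α→C 14×7=98, R-β→C 14×9=126, R-γ→C 14×10=140, R-δ→C 8×12=96, R-ε→C 16×3=48
  busing cost 508, fixed 332 → total 840.
Compare {D}: busing cost 674 + fixed 198 = 872.
Compare {C, D}: busing cost 424 + fixed 530 = 954.
Compare {B}: busing cost 588 + fixed 420 = 1008.
All other subsets cost ≥ 872. Minimum total cost: 840.

840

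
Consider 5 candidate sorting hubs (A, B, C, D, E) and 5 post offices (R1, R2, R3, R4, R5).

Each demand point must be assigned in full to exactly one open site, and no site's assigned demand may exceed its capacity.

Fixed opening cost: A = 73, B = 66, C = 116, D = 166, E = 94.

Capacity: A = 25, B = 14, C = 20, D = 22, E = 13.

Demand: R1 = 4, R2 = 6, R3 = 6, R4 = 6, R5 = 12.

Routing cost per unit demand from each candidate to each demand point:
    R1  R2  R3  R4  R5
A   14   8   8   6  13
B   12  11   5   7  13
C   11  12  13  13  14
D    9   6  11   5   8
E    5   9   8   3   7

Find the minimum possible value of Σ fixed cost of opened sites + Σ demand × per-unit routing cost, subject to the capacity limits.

439

Open {A, E}; cheapest assignment that respects the capacities:
  A (cap 25, load 22): R1, R2, R3, R4 — cost 4×14 + 6×8 + 6×8 + 6×6 = 188
  E (cap 13, load 12): R5 — cost 12×7 = 84
  Shipping 272, fixed 167 → total 439.
  Any other capacity-feasible assignment to {A, E} ships for at least 272.
Compare {A, B}: its best feasible assignment gives total 457.
Compare {B, D}: its best feasible assignment gives total 472.
Every other set of open sites that can feasibly serve all demand totals ≥ 457 even under its best assignment. Minimum: 439.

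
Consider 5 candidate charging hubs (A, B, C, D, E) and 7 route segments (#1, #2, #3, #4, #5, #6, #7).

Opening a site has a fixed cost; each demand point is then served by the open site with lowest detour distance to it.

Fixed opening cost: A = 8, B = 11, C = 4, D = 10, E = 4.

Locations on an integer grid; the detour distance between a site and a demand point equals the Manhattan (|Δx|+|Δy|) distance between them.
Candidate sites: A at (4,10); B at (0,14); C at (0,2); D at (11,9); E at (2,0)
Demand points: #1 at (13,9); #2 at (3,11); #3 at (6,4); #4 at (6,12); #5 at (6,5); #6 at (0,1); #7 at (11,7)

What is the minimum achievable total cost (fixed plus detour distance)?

48

Open {A, C, D}: assign each demand point to its cheapest open site.
  #1→D 2, #2→A 2, #3→A 8, #4→A 4, #5→A 7, #6→C 1, #7→D 2
  detour distance 26, fixed 22 → total 48.
Compare {A, D, E}: detour distance 28 + fixed 22 = 50.
Compare {A, C, D, E}: detour distance 26 + fixed 26 = 52.
Compare {A, C}: detour distance 42 + fixed 12 = 54.
All other subsets cost ≥ 50. Minimum total cost: 48.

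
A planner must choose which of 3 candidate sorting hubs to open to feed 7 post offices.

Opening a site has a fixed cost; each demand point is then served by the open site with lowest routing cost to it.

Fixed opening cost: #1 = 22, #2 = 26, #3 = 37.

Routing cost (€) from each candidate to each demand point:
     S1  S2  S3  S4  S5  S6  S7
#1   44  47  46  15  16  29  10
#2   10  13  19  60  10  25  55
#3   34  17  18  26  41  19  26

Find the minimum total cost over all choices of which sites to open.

Open {#1, #2}: assign each demand point to its cheapest open site.
  S1→#2 10, S2→#2 13, S3→#2 19, S4→#1 15, S5→#2 10, S6→#2 25, S7→#1 10
  routing cost 102, fixed 48 → total 150.
Compare {#1, #2, #3}: routing cost 95 + fixed 85 = 180.
Compare {#2, #3}: routing cost 122 + fixed 63 = 185.
Compare {#1, #3}: routing cost 129 + fixed 59 = 188.
All other subsets cost ≥ 180. Minimum total cost: 150.

150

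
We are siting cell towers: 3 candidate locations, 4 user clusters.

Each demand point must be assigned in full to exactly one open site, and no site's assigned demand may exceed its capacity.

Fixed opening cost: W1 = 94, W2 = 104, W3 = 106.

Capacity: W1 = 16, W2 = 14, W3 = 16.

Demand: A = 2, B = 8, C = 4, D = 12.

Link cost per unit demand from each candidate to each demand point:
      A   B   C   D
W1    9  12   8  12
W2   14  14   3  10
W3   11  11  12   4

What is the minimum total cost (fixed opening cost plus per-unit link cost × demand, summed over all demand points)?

Open {W1, W3}; cheapest assignment that respects the capacities:
  W1 (cap 16, load 14): A, B, C — cost 2×9 + 8×12 + 4×8 = 146
  W3 (cap 16, load 12): D — cost 12×4 = 48
  Shipping 194, fixed 200 → total 394.
  Any other capacity-feasible assignment to {W1, W3} ships for at least 194.
Compare {W2, W3}: its best feasible assignment gives total 404.
Compare {W1, W2}: its best feasible assignment gives total 464.
Every other set of open sites that can feasibly serve all demand totals ≥ 404 even under its best assignment. Minimum: 394.

394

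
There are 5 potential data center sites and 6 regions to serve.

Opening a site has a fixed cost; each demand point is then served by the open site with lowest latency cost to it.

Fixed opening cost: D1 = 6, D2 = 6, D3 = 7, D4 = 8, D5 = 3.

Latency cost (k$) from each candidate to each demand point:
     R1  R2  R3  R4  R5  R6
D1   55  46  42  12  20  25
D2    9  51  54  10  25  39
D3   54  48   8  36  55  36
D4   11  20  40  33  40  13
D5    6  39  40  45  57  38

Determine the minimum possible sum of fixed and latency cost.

103

Open {D1, D3, D4, D5}: assign each demand point to its cheapest open site.
  R1→D5 6, R2→D4 20, R3→D3 8, R4→D1 12, R5→D1 20, R6→D4 13
  latency cost 79, fixed 24 → total 103.
Compare {D1, D3, D4}: latency cost 84 + fixed 21 = 105.
Compare {D2, D3, D4}: latency cost 85 + fixed 21 = 106.
Compare {D2, D3, D4, D5}: latency cost 82 + fixed 24 = 106.
All other subsets cost ≥ 105. Minimum total cost: 103.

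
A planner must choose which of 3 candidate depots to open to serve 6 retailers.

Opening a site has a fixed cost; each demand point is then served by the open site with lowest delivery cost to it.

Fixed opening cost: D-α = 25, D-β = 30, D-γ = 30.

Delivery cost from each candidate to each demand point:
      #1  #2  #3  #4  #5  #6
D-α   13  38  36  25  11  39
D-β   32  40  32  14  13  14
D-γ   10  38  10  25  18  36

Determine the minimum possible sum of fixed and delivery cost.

159

Open {D-β, D-γ}: assign each demand point to its cheapest open site.
  #1→D-γ 10, #2→D-γ 38, #3→D-γ 10, #4→D-β 14, #5→D-β 13, #6→D-β 14
  delivery cost 99, fixed 60 → total 159.
Compare {D-γ}: delivery cost 137 + fixed 30 = 167.
Compare {D-β}: delivery cost 145 + fixed 30 = 175.
Compare {D-α, D-β}: delivery cost 122 + fixed 55 = 177.
All other subsets cost ≥ 167. Minimum total cost: 159.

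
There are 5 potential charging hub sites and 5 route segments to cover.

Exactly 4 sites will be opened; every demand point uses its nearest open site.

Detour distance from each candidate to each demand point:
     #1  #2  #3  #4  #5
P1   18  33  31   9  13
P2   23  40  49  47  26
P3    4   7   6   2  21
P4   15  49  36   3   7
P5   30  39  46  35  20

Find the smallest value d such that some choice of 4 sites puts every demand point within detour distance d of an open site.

7

Open {P1, P2, P3, P4}.
  Farthest demand point is #2 at detour distance 7 (to P3); all others are ≤ 7.
With {P1, P3, P4, P5} the worst case is 7.
With {P2, P3, P4, P5} the worst case is 7.
No size-4 selection achieves below 7.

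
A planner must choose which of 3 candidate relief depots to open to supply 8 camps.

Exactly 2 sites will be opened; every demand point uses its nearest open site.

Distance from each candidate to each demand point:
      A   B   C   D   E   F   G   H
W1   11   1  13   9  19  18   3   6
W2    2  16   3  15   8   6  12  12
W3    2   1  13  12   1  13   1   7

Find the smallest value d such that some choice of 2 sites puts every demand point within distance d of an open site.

Open {W1, W2}.
  Farthest demand point is D at distance 9 (to W1); all others are ≤ 9.
With {W2, W3} the worst case is 12.
With {W1, W3} the worst case is 13.
No size-2 selection achieves below 9.

9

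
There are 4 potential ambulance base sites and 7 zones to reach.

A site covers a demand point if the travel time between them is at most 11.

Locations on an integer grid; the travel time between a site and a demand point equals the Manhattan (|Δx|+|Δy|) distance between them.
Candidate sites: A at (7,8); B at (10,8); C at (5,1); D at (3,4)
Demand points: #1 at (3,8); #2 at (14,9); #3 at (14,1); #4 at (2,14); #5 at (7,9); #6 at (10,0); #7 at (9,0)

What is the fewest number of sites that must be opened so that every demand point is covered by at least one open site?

2

Coverage sets (demand points within 11 of each site):
  A: {#1, #2, #4, #5, #6, #7}
  B: {#1, #2, #3, #5, #6, #7}
  C: {#1, #3, #5, #6, #7}
  D: {#1, #4, #5, #6, #7}
No single site covers all 7 demand points.
But {A, B} covers everything, so the minimum is 2.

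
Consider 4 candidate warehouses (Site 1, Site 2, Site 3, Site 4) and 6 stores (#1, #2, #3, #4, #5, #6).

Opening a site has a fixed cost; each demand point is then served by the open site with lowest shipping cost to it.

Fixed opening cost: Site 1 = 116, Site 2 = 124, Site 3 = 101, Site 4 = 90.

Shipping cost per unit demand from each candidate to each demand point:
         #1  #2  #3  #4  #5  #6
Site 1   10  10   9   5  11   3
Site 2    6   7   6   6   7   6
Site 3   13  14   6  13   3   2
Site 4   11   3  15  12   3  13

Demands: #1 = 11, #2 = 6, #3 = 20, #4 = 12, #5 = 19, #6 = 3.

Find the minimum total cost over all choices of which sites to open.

Open {Site 2, Site 4}: assign each demand point to its cheapest open site.
  #1→Site 2 11×6=66, #2→Site 4 6×3=18, #3→Site 2 20×6=120, #4→Site 2 12×6=72, #5→Site 4 19×3=57, #6→Site 2 3×6=18
  shipping cost 351, fixed 214 → total 565.
Compare {Site 2}: shipping cost 451 + fixed 124 = 575.
Compare {Site 2, Site 3}: shipping cost 363 + fixed 225 = 588.
Compare {Site 1, Site 3}: shipping cost 413 + fixed 217 = 630.
All other subsets cost ≥ 575. Minimum total cost: 565.

565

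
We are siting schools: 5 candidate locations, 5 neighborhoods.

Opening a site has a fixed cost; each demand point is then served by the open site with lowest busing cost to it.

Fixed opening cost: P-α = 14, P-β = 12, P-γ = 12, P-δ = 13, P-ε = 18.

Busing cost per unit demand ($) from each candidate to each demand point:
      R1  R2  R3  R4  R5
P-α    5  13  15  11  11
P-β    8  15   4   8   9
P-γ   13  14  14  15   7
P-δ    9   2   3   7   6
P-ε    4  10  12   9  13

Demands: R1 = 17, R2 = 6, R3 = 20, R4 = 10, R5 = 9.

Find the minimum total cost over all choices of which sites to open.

Open {P-δ, P-ε}: assign each demand point to its cheapest open site.
  R1→P-ε 17×4=68, R2→P-δ 6×2=12, R3→P-δ 20×3=60, R4→P-δ 10×7=70, R5→P-δ 9×6=54
  busing cost 264, fixed 31 → total 295.
Compare {P-β, P-δ, P-ε}: busing cost 264 + fixed 43 = 307.
Compare {P-γ, P-δ, P-ε}: busing cost 264 + fixed 43 = 307.
Compare {P-α, P-δ}: busing cost 281 + fixed 27 = 308.
All other subsets cost ≥ 307. Minimum total cost: 295.

295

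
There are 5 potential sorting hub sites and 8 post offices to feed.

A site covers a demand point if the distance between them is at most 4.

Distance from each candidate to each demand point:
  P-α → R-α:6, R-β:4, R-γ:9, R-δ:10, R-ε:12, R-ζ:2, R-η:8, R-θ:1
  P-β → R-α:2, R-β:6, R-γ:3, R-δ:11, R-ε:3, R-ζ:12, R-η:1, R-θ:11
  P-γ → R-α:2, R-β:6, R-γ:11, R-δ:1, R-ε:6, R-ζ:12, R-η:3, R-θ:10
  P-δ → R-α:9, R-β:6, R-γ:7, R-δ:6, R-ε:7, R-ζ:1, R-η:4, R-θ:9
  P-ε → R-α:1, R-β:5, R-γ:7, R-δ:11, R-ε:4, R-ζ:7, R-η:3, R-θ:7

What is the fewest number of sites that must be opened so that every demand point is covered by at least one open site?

3

Coverage sets (demand points within 4 of each site):
  P-α: {R-β, R-ζ, R-θ}
  P-β: {R-α, R-γ, R-ε, R-η}
  P-γ: {R-α, R-δ, R-η}
  P-δ: {R-ζ, R-η}
  P-ε: {R-α, R-ε, R-η}
No 2 sites suffice: every size-2 union leaves at least one demand point uncovered.
But {P-α, P-β, P-γ} covers everything, so the minimum is 3.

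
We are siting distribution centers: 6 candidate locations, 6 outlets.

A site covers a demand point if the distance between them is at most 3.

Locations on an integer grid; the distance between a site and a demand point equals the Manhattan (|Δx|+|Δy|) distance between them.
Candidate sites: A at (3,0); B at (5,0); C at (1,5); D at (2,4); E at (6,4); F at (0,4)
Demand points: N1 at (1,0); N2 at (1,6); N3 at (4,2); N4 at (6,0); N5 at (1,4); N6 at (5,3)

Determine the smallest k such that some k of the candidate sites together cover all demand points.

3

Coverage sets (demand points within 3 of each site):
  A: {N1, N3, N4}
  B: {N3, N4, N6}
  C: {N2, N5}
  D: {N2, N5}
  E: {N6}
  F: {N2, N5}
No 2 sites suffice: every size-2 union leaves at least one demand point uncovered.
But {A, B, C} covers everything, so the minimum is 3.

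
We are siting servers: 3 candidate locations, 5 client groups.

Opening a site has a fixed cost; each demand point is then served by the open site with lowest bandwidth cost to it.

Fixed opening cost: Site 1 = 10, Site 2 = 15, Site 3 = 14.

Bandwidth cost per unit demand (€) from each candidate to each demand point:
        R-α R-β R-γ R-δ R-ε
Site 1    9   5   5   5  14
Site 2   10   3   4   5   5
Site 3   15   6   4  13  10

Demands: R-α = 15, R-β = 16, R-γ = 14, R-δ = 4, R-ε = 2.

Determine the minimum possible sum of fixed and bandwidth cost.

294

Open {Site 1, Site 2}: assign each demand point to its cheapest open site.
  R-α→Site 1 15×9=135, R-β→Site 2 16×3=48, R-γ→Site 2 14×4=56, R-δ→Site 1 4×5=20, R-ε→Site 2 2×5=10
  bandwidth cost 269, fixed 25 → total 294.
Compare {Site 2}: bandwidth cost 284 + fixed 15 = 299.
Compare {Site 1, Site 2, Site 3}: bandwidth cost 269 + fixed 39 = 308.
Compare {Site 2, Site 3}: bandwidth cost 284 + fixed 29 = 313.
All other subsets cost ≥ 299. Minimum total cost: 294.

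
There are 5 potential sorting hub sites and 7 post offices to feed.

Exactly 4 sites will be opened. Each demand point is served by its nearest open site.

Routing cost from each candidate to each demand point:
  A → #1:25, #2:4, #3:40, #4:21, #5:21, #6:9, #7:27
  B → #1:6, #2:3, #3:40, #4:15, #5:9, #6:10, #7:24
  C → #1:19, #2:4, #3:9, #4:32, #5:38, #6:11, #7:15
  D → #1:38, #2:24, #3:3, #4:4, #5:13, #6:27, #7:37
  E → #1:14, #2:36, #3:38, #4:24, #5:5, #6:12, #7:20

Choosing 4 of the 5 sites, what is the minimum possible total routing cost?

46

Open {B, C, D, E}.
  #1→B 6, #2→B 3, #3→D 3, #4→D 4, #5→E 5, #6→B 10, #7→C 15  ⇒ total 46.
Compare {A, B, C, D}: total 49.
Compare {A, B, D, E}: total 50.
No size-4 selection does better; minimum is 46.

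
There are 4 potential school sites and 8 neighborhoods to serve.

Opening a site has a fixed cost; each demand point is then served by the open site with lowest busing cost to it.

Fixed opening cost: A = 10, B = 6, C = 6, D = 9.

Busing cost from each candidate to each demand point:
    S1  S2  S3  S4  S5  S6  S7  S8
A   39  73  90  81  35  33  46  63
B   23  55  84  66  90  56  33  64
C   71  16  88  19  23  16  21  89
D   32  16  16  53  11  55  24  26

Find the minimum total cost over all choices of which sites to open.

169

Open {B, C, D}: assign each demand point to its cheapest open site.
  S1→B 23, S2→C 16, S3→D 16, S4→C 19, S5→D 11, S6→C 16, S7→C 21, S8→D 26
  busing cost 148, fixed 21 → total 169.
Compare {C, D}: busing cost 157 + fixed 15 = 172.
Compare {A, B, C, D}: busing cost 148 + fixed 31 = 179.
Compare {A, C, D}: busing cost 157 + fixed 25 = 182.
All other subsets cost ≥ 172. Minimum total cost: 169.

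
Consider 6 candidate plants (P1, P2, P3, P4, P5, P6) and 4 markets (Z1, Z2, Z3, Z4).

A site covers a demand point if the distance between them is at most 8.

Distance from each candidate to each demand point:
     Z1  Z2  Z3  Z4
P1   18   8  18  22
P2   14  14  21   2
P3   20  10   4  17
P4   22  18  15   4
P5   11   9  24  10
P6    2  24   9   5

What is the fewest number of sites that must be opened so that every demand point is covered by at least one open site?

Coverage sets (demand points within 8 of each site):
  P1: {Z2}
  P2: {Z4}
  P3: {Z3}
  P4: {Z4}
  P5: {}
  P6: {Z1, Z4}
No 2 sites suffice: every size-2 union leaves at least one demand point uncovered.
But {P1, P3, P6} covers everything, so the minimum is 3.

3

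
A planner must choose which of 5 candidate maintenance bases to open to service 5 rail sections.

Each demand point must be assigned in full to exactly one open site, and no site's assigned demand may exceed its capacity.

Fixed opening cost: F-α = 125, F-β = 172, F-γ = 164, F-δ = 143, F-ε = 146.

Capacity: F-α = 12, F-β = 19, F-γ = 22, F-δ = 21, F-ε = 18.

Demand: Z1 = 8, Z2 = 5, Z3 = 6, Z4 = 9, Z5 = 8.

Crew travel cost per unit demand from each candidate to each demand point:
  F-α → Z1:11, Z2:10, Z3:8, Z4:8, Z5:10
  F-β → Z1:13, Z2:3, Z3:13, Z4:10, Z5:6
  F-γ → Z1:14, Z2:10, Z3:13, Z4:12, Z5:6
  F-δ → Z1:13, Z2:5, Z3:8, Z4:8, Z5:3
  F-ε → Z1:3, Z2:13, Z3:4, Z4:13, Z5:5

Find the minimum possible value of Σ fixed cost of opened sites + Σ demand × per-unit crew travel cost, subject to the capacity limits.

498

Open {F-δ, F-ε}; cheapest assignment that respects the capacities:
  F-δ (cap 21, load 20): Z2, Z3, Z4 — cost 5×5 + 6×8 + 9×8 = 145
  F-ε (cap 18, load 16): Z1, Z5 — cost 8×3 + 8×5 = 64
  Shipping 209, fixed 289 → total 498.
  Any other capacity-feasible assignment to {F-δ, F-ε} ships for at least 209.
Compare {F-γ, F-ε}: its best feasible assignment gives total 564.
Compare {F-α, F-δ, F-ε}: its best feasible assignment gives total 583.
Every other set of open sites that can feasibly serve all demand totals ≥ 564 even under its best assignment. Minimum: 498.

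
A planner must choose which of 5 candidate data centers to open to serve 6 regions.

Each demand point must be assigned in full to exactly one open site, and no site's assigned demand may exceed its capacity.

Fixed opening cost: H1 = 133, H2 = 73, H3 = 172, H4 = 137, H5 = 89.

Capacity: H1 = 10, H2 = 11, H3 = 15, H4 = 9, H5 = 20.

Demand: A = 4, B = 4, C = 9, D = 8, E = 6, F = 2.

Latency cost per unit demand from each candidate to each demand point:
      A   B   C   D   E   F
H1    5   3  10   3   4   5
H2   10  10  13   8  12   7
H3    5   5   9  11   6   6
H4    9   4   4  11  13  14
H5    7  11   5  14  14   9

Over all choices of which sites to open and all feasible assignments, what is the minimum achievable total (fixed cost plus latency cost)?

Open {H1, H2, H5}; cheapest assignment that respects the capacities:
  H1 (cap 10, load 10): B, E — cost 4×3 + 6×4 = 36
  H2 (cap 11, load 10): D, F — cost 8×8 + 2×7 = 78
  H5 (cap 20, load 13): A, C — cost 4×7 + 9×5 = 73
  Shipping 187, fixed 295 → total 482.
  Any other capacity-feasible assignment to {H1, H2, H5} ships for at least 187.
Compare {H3, H5}: its best feasible assignment gives total 512.
Compare {H2, H3, H5}: its best feasible assignment gives total 533.
Every other set of open sites that can feasibly serve all demand totals ≥ 512 even under its best assignment. Minimum: 482.

482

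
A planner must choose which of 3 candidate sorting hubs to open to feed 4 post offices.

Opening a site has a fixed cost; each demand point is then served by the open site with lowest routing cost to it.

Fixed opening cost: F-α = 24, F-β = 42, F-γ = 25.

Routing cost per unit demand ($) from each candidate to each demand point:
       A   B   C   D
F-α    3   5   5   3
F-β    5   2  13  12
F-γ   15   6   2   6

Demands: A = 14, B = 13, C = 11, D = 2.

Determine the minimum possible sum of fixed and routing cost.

Open {F-α, F-γ}: assign each demand point to its cheapest open site.
  A→F-α 14×3=42, B→F-α 13×5=65, C→F-γ 11×2=22, D→F-α 2×3=6
  routing cost 135, fixed 49 → total 184.
Compare {F-α, F-β, F-γ}: routing cost 96 + fixed 91 = 187.
Compare {F-α}: routing cost 168 + fixed 24 = 192.
Compare {F-α, F-β}: routing cost 129 + fixed 66 = 195.
All other subsets cost ≥ 187. Minimum total cost: 184.

184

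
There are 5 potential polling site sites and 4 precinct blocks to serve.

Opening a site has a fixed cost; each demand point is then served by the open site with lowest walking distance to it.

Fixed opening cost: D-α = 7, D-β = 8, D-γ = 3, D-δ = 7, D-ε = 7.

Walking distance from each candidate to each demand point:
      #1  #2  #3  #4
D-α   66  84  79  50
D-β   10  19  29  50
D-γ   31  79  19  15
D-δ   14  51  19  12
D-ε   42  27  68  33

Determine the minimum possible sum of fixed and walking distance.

74

Open {D-β, D-γ}: assign each demand point to its cheapest open site.
  #1→D-β 10, #2→D-β 19, #3→D-γ 19, #4→D-γ 15
  walking distance 63, fixed 11 → total 74.
Compare {D-β, D-δ}: walking distance 60 + fixed 15 = 75.
Compare {D-β, D-γ, D-δ}: walking distance 60 + fixed 18 = 78.
Compare {D-α, D-β, D-γ}: walking distance 63 + fixed 18 = 81.
All other subsets cost ≥ 75. Minimum total cost: 74.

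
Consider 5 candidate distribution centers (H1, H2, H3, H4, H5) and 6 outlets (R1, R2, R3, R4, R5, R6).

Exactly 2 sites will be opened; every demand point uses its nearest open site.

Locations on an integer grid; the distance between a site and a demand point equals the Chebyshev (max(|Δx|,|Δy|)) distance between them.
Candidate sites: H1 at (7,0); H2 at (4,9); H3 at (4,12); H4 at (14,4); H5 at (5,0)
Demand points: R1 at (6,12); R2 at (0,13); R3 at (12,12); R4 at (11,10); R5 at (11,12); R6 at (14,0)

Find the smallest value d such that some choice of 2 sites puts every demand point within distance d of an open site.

8

Open {H1, H2}.
  Farthest demand point is R3 at distance 8 (to H2); all others are ≤ 8.
With {H1, H3} the worst case is 8.
With {H2, H4} the worst case is 8.
No size-2 selection achieves below 8.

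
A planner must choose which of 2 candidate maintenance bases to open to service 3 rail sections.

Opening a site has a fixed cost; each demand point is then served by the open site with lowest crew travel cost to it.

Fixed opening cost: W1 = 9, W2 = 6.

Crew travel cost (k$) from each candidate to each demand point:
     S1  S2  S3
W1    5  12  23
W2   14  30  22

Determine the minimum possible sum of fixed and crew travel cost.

49

Open {W1}: assign each demand point to its cheapest open site.
  S1→W1 5, S2→W1 12, S3→W1 23
  crew travel cost 40, fixed 9 → total 49.
Compare {W1, W2}: crew travel cost 39 + fixed 15 = 54.
Compare {W2}: crew travel cost 66 + fixed 6 = 72.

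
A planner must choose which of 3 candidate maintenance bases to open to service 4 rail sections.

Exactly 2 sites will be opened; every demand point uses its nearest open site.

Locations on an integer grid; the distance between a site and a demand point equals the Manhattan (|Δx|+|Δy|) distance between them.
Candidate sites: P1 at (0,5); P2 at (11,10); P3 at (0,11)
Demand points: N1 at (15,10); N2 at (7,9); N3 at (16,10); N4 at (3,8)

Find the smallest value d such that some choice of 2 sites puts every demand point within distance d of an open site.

Open {P1, P2}.
  Farthest demand point is N4 at distance 6 (to P1); all others are ≤ 6.
With {P2, P3} the worst case is 6.
With {P1, P3} the worst case is 17.
No size-2 selection achieves below 6.

6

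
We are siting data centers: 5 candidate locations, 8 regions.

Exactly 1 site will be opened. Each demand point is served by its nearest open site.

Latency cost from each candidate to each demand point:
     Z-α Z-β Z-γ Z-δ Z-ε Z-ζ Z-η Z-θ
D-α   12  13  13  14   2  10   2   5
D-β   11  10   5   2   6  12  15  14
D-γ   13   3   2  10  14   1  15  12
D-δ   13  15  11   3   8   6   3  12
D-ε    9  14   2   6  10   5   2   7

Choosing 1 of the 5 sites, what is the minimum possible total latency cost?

Open {D-ε}.
  Z-α→D-ε 9, Z-β→D-ε 14, Z-γ→D-ε 2, Z-δ→D-ε 6, Z-ε→D-ε 10, Z-ζ→D-ε 5, Z-η→D-ε 2, Z-θ→D-ε 7  ⇒ total 55.
Compare {D-γ}: total 70.
Compare {D-α}: total 71.
No size-1 selection does better; minimum is 55.

55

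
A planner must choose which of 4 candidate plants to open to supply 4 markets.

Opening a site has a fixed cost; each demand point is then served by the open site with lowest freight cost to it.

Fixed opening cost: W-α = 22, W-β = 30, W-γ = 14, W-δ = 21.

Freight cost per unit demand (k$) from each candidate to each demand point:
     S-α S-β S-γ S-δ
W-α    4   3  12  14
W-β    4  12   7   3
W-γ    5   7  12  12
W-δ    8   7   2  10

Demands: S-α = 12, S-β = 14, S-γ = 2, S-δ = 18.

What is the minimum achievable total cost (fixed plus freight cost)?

Open {W-α, W-β}: assign each demand point to its cheapest open site.
  S-α→W-α 12×4=48, S-β→W-α 14×3=42, S-γ→W-β 2×7=14, S-δ→W-β 18×3=54
  freight cost 158, fixed 52 → total 210.
Compare {W-α, W-β, W-δ}: freight cost 148 + fixed 73 = 221.
Compare {W-α, W-β, W-γ}: freight cost 158 + fixed 66 = 224.
Compare {W-α, W-β, W-γ, W-δ}: freight cost 148 + fixed 87 = 235.
All other subsets cost ≥ 221. Minimum total cost: 210.

210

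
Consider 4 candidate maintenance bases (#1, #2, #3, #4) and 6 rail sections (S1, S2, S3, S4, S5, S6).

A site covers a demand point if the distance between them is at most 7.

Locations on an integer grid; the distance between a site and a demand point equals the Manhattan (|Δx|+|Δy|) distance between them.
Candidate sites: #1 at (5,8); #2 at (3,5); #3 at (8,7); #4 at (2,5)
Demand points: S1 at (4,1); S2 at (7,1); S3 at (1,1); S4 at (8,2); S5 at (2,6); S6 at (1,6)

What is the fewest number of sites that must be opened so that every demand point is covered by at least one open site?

Coverage sets (demand points within 7 of each site):
  #1: {S5, S6}
  #2: {S1, S3, S5, S6}
  #3: {S2, S4, S5}
  #4: {S1, S3, S5, S6}
No single site covers all 6 demand points.
But {#2, #3} covers everything, so the minimum is 2.

2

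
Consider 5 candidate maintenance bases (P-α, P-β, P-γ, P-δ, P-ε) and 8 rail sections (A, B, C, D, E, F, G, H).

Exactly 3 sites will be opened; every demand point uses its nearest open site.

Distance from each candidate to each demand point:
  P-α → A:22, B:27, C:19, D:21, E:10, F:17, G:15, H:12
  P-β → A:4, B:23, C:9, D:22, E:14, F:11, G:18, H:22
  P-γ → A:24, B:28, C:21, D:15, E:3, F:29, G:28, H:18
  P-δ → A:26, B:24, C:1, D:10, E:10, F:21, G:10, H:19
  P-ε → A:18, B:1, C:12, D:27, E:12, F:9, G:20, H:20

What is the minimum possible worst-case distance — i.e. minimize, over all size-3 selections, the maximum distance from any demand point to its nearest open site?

Open {P-α, P-γ, P-ε}.
  Farthest demand point is A at distance 18 (to P-ε); all others are ≤ 18.
With {P-α, P-δ, P-ε} the worst case is 18.
With {P-β, P-γ, P-ε} the worst case is 18.
No size-3 selection achieves below 18.

18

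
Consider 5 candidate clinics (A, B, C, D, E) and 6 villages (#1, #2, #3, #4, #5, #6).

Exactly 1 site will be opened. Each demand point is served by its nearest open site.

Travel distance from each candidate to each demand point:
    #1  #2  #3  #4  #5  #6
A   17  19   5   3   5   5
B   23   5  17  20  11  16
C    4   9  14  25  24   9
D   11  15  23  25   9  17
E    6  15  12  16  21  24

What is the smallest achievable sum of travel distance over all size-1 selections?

Open {A}.
  #1→A 17, #2→A 19, #3→A 5, #4→A 3, #5→A 5, #6→A 5  ⇒ total 54.
Compare {C}: total 85.
Compare {B}: total 92.
No size-1 selection does better; minimum is 54.

54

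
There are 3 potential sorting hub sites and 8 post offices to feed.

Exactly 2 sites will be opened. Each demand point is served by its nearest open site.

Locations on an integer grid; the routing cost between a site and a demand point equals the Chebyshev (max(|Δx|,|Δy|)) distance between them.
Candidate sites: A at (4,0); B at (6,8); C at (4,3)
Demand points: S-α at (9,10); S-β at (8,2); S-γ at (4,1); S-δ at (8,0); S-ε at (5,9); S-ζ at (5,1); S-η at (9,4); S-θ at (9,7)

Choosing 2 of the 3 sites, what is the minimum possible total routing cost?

Open {A, B}.
  S-α→B 3, S-β→A 4, S-γ→A 1, S-δ→A 4, S-ε→B 1, S-ζ→A 1, S-η→B 4, S-θ→B 3  ⇒ total 21.
Compare {B, C}: total 23.
Compare {A, C}: total 33.

21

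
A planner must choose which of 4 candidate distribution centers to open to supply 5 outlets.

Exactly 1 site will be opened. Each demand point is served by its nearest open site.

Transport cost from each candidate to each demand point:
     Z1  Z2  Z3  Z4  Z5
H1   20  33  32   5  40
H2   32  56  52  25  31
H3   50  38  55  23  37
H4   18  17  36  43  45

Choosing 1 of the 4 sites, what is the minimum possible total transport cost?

Open {H1}.
  Z1→H1 20, Z2→H1 33, Z3→H1 32, Z4→H1 5, Z5→H1 40  ⇒ total 130.
Compare {H4}: total 159.
Compare {H2}: total 196.
No size-1 selection does better; minimum is 130.

130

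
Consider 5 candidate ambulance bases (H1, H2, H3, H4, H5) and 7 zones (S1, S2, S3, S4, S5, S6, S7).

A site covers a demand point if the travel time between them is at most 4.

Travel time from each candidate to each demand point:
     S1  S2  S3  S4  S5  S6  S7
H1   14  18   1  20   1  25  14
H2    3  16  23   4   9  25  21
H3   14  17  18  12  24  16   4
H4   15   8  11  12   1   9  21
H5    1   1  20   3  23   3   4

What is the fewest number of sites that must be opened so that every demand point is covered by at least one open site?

Coverage sets (demand points within 4 of each site):
  H1: {S3, S5}
  H2: {S1, S4}
  H3: {S7}
  H4: {S5}
  H5: {S1, S2, S4, S6, S7}
No single site covers all 7 demand points.
But {H1, H5} covers everything, so the minimum is 2.

2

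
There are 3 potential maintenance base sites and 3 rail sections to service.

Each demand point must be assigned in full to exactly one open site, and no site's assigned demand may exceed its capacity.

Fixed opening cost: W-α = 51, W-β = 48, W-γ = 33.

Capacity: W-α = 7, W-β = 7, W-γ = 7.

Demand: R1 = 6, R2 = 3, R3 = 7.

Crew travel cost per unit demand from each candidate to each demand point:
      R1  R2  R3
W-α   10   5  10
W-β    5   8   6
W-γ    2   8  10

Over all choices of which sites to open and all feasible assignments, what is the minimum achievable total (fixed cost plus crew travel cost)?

201

Open {W-α, W-β, W-γ}; cheapest assignment that respects the capacities:
  W-α (cap 7, load 3): R2 — cost 3×5 = 15
  W-β (cap 7, load 7): R3 — cost 7×6 = 42
  W-γ (cap 7, load 6): R1 — cost 6×2 = 12
  Shipping 69, fixed 132 → total 201.
  Any other capacity-feasible assignment to {W-α, W-β, W-γ} ships for at least 69.
Total demand is 16 and no other set of sites has combined capacity ≥ 16, so {W-α, W-β, W-γ} is the only feasible choice of open sites. Minimum: 201.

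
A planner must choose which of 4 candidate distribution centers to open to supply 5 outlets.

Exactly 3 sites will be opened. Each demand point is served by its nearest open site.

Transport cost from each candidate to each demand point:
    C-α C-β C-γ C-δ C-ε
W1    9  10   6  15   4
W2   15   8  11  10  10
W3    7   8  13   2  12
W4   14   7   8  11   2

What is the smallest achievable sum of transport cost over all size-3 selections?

24

Open {W1, W3, W4}.
  C-α→W3 7, C-β→W4 7, C-γ→W1 6, C-δ→W3 2, C-ε→W4 2  ⇒ total 24.
Compare {W2, W3, W4}: total 26.
Compare {W1, W2, W3}: total 27.
No size-3 selection does better; minimum is 24.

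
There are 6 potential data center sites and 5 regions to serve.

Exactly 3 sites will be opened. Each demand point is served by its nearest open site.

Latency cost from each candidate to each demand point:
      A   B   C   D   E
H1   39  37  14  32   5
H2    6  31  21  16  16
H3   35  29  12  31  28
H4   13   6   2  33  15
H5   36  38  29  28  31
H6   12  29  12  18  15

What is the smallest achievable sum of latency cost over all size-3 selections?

Open {H1, H2, H4}.
  A→H2 6, B→H4 6, C→H4 2, D→H2 16, E→H1 5  ⇒ total 35.
Compare {H1, H4, H6}: total 43.
Compare {H2, H3, H4}: total 45.
No size-3 selection does better; minimum is 35.

35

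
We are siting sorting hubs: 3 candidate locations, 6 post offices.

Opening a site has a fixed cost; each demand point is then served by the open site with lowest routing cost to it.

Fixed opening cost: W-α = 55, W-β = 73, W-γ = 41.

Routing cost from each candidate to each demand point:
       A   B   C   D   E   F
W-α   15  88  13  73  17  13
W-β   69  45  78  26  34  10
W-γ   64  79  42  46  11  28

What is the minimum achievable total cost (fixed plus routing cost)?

254

Open {W-α, W-β}: assign each demand point to its cheapest open site.
  A→W-α 15, B→W-β 45, C→W-α 13, D→W-β 26, E→W-α 17, F→W-β 10
  routing cost 126, fixed 128 → total 254.
Compare {W-α, W-γ}: routing cost 177 + fixed 96 = 273.
Compare {W-α}: routing cost 219 + fixed 55 = 274.
Compare {W-α, W-β, W-γ}: routing cost 120 + fixed 169 = 289.
All other subsets cost ≥ 273. Minimum total cost: 254.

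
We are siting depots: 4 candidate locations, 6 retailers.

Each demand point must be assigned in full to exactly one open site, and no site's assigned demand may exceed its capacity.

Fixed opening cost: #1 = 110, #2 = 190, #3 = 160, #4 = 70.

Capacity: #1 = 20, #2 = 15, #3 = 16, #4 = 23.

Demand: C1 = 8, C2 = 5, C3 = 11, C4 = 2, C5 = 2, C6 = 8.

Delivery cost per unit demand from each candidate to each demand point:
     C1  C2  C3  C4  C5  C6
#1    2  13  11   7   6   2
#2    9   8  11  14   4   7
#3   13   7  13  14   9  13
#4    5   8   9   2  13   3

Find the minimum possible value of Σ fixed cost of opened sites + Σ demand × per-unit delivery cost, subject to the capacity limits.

367

Open {#1, #4}; cheapest assignment that respects the capacities:
  #1 (cap 20, load 18): C1, C5, C6 — cost 8×2 + 2×6 + 8×2 = 44
  #4 (cap 23, load 18): C2, C3, C4 — cost 5×8 + 11×9 + 2×2 = 143
  Shipping 187, fixed 180 → total 367.
  Any other capacity-feasible assignment to {#1, #4} ships for at least 187.
Compare {#2, #4}: its best feasible assignment gives total 497.
Compare {#3, #4}: its best feasible assignment gives total 499.
Every other set of open sites that can feasibly serve all demand totals ≥ 497 even under its best assignment. Minimum: 367.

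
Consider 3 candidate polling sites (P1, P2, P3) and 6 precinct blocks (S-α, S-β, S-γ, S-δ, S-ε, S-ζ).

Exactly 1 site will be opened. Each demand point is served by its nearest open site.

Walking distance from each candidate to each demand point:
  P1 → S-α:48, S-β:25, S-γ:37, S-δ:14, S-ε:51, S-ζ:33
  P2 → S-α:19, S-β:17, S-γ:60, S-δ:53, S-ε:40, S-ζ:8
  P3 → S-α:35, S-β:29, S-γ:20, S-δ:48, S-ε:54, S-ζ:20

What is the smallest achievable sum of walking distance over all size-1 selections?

197

Open {P2}.
  S-α→P2 19, S-β→P2 17, S-γ→P2 60, S-δ→P2 53, S-ε→P2 40, S-ζ→P2 8  ⇒ total 197.
Compare {P3}: total 206.
Compare {P1}: total 208.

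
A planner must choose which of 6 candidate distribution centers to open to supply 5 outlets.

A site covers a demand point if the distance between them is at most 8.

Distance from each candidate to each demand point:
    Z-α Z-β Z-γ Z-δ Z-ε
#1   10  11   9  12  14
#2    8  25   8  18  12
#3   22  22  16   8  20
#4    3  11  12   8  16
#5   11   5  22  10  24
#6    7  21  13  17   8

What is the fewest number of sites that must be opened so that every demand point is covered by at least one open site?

4

Coverage sets (demand points within 8 of each site):
  #1: {}
  #2: {Z-α, Z-γ}
  #3: {Z-δ}
  #4: {Z-α, Z-δ}
  #5: {Z-β}
  #6: {Z-α, Z-ε}
No 3 sites suffice: every size-3 union leaves at least one demand point uncovered.
But {#2, #3, #5, #6} covers everything, so the minimum is 4.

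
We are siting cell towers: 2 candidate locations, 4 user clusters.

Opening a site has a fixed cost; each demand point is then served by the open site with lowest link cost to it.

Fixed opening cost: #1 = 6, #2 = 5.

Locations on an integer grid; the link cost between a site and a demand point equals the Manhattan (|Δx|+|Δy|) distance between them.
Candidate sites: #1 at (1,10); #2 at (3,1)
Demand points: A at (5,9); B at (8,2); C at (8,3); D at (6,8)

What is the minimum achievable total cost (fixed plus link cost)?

36

Open {#1, #2}: assign each demand point to its cheapest open site.
  A→#1 5, B→#2 6, C→#2 7, D→#1 7
  link cost 25, fixed 11 → total 36.
Compare {#2}: link cost 33 + fixed 5 = 38.
Compare {#1}: link cost 41 + fixed 6 = 47.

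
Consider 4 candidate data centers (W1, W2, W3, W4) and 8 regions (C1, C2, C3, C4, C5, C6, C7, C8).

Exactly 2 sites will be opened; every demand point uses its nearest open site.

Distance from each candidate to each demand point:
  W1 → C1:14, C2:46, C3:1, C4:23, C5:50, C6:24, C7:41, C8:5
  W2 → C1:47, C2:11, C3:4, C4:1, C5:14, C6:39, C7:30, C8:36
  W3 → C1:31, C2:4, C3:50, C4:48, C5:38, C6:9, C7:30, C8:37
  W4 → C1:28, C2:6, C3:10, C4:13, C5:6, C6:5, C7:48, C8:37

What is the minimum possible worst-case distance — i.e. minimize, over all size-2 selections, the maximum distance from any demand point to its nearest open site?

30

Open {W1, W2}.
  Farthest demand point is C7 at distance 30 (to W2); all others are ≤ 30.
With {W2, W3} the worst case is 36.
With {W2, W4} the worst case is 36.
No size-2 selection achieves below 30.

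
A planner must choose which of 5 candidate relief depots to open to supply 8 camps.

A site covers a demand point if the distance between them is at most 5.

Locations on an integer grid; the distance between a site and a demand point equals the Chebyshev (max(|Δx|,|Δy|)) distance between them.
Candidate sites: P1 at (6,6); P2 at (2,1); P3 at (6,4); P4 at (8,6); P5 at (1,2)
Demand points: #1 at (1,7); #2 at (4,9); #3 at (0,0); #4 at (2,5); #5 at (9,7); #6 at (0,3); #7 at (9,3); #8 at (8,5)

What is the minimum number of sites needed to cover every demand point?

2

Coverage sets (demand points within 5 of each site):
  P1: {#1, #2, #4, #5, #7, #8}
  P2: {#3, #4, #6}
  P3: {#1, #2, #4, #5, #7, #8}
  P4: {#2, #5, #7, #8}
  P5: {#1, #3, #4, #6}
No single site covers all 8 demand points.
But {P1, P2} covers everything, so the minimum is 2.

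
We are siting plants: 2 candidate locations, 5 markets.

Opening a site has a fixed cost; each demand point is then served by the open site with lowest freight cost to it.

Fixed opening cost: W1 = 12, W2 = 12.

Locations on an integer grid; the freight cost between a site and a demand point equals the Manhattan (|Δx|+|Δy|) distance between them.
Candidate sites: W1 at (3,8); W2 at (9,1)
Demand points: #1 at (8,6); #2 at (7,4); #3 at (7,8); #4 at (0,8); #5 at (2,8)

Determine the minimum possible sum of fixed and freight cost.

Open {W1}: assign each demand point to its cheapest open site.
  #1→W1 7, #2→W1 8, #3→W1 4, #4→W1 3, #5→W1 1
  freight cost 23, fixed 12 → total 35.
Compare {W1, W2}: freight cost 19 + fixed 24 = 43.
Compare {W2}: freight cost 50 + fixed 12 = 62.

35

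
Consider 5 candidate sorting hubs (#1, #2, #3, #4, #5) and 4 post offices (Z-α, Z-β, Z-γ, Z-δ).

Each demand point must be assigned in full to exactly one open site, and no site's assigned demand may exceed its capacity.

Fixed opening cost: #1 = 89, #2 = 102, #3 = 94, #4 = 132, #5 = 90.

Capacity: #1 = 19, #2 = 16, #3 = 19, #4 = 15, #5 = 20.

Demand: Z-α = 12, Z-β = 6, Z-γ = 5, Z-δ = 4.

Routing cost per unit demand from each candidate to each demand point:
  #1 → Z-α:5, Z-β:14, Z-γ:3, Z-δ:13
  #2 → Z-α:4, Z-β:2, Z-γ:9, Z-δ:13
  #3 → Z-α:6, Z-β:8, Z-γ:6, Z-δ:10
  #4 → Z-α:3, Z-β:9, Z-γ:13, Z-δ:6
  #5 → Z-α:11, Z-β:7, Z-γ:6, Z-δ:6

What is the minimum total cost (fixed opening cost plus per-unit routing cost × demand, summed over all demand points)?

320

Open {#1, #5}; cheapest assignment that respects the capacities:
  #1 (cap 19, load 17): Z-α, Z-γ — cost 12×5 + 5×3 = 75
  #5 (cap 20, load 10): Z-β, Z-δ — cost 6×7 + 4×6 = 66
  Shipping 141, fixed 179 → total 320.
  Any other capacity-feasible assignment to {#1, #5} ships for at least 141.
Compare {#1, #2}: its best feasible assignment gives total 330.
Compare {#2, #5}: its best feasible assignment gives total 336.
Every other set of open sites that can feasibly serve all demand totals ≥ 330 even under its best assignment. Minimum: 320.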